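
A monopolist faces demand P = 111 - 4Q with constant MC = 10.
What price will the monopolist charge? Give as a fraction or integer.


MR = 111 - 8Q
Set MR = MC: 111 - 8Q = 10
Q* = 101/8
Substitute into demand:
P* = 111 - 4*101/8 = 121/2

121/2


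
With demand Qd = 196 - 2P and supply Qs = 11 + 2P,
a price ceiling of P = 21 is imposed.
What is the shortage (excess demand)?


At P = 21:
Qd = 196 - 2*21 = 154
Qs = 11 + 2*21 = 53
Shortage = Qd - Qs = 154 - 53 = 101

101


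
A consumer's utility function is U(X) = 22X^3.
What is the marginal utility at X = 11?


MU = dU/dX = 22*3*X^(3-1)
MU = 66*X^2
At X = 11:
MU = 66 * 11^2
MU = 66 * 121 = 7986

7986


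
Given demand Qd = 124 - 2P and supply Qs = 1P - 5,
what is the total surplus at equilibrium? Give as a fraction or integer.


Find equilibrium: 124 - 2P = 1P - 5
124 + 5 = 3P
P* = 129/3 = 43
Q* = 1*43 - 5 = 38
Inverse demand: P = 62 - Q/2, so P_max = 62
Inverse supply: P = 5 + Q/1, so P_min = 5
CS = (1/2) * 38 * (62 - 43) = 361
PS = (1/2) * 38 * (43 - 5) = 722
TS = CS + PS = 361 + 722 = 1083

1083


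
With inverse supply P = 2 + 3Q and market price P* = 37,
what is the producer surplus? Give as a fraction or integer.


Minimum supply price (at Q=0): P_min = 2
Quantity supplied at P* = 37:
Q* = (37 - 2)/3 = 35/3
PS = (1/2) * Q* * (P* - P_min)
PS = (1/2) * 35/3 * (37 - 2)
PS = (1/2) * 35/3 * 35 = 1225/6

1225/6


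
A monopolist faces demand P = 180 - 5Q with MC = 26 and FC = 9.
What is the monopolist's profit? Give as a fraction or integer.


MR = MC: 180 - 10Q = 26
Q* = 77/5
P* = 180 - 5*77/5 = 103
Profit = (P* - MC)*Q* - FC
= (103 - 26)*77/5 - 9
= 77*77/5 - 9
= 5929/5 - 9 = 5884/5

5884/5


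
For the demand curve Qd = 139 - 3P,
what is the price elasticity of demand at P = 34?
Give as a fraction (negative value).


dQ/dP = -3
At P = 34: Q = 139 - 3*34 = 37
E = (dQ/dP)(P/Q) = (-3)(34/37) = -102/37

-102/37


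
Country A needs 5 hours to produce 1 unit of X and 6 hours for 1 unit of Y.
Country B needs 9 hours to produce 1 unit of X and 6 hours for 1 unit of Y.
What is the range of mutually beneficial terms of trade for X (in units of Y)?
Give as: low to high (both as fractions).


Opportunity cost of X for Country A = hours_X / hours_Y = 5/6 = 5/6 units of Y
Opportunity cost of X for Country B = hours_X / hours_Y = 9/6 = 3/2 units of Y
Terms of trade must be between the two opportunity costs.
Range: 5/6 to 3/2

5/6 to 3/2


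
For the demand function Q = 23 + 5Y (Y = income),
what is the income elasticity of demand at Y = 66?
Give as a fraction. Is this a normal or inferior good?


dQ/dY = 5
At Y = 66: Q = 23 + 5*66 = 353
Ey = (dQ/dY)(Y/Q) = 5 * 66 / 353 = 330/353
Since Ey > 0, this is a normal good.

330/353 (normal good)


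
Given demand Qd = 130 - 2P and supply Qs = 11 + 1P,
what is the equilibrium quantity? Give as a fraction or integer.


First find equilibrium price:
130 - 2P = 11 + 1P
P* = 119/3 = 119/3
Then substitute into demand:
Q* = 130 - 2 * 119/3 = 152/3

152/3


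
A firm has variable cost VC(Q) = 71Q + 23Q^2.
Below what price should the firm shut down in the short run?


AVC(Q) = VC(Q)/Q = 71 + 23Q
AVC is increasing in Q, so minimum AVC is at Q -> 0+.
Min AVC = 71
The firm should shut down if P < 71.

71


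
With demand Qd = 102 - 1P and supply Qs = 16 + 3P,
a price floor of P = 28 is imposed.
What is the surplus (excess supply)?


At P = 28:
Qd = 102 - 1*28 = 74
Qs = 16 + 3*28 = 100
Surplus = Qs - Qd = 100 - 74 = 26

26


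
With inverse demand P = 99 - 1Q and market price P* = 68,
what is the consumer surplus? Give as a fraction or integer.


Maximum willingness to pay (at Q=0): P_max = 99
Quantity demanded at P* = 68:
Q* = (99 - 68)/1 = 31
CS = (1/2) * Q* * (P_max - P*)
CS = (1/2) * 31 * (99 - 68)
CS = (1/2) * 31 * 31 = 961/2

961/2


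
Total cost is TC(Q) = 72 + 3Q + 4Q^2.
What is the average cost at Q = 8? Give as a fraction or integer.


TC(8) = 72 + 3*8 + 4*8^2
TC(8) = 72 + 24 + 256 = 352
AC = TC/Q = 352/8 = 44

44


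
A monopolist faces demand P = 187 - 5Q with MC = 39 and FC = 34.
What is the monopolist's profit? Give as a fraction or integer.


MR = MC: 187 - 10Q = 39
Q* = 74/5
P* = 187 - 5*74/5 = 113
Profit = (P* - MC)*Q* - FC
= (113 - 39)*74/5 - 34
= 74*74/5 - 34
= 5476/5 - 34 = 5306/5

5306/5


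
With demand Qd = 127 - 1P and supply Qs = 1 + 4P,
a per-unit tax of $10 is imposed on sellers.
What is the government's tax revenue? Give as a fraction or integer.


With tax on sellers, new supply: Qs' = 1 + 4(P - 10)
= 4P - 39
New equilibrium quantity:
Q_new = 469/5
Tax revenue = tax * Q_new = 10 * 469/5 = 938

938


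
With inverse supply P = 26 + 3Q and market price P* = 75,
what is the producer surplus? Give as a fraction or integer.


Minimum supply price (at Q=0): P_min = 26
Quantity supplied at P* = 75:
Q* = (75 - 26)/3 = 49/3
PS = (1/2) * Q* * (P* - P_min)
PS = (1/2) * 49/3 * (75 - 26)
PS = (1/2) * 49/3 * 49 = 2401/6

2401/6


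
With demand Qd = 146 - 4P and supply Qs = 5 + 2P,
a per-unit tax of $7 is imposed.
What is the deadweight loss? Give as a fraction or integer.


Pre-tax equilibrium quantity: Q* = 52
Post-tax equilibrium quantity: Q_tax = 128/3
Reduction in quantity: Q* - Q_tax = 28/3
DWL = (1/2) * tax * (Q* - Q_tax)
DWL = (1/2) * 7 * 28/3 = 98/3

98/3


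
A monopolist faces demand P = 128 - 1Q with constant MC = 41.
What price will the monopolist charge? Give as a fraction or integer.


MR = 128 - 2Q
Set MR = MC: 128 - 2Q = 41
Q* = 87/2
Substitute into demand:
P* = 128 - 1*87/2 = 169/2

169/2


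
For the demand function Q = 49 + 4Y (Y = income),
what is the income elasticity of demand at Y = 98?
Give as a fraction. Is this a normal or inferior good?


dQ/dY = 4
At Y = 98: Q = 49 + 4*98 = 441
Ey = (dQ/dY)(Y/Q) = 4 * 98 / 441 = 8/9
Since Ey > 0, this is a normal good.

8/9 (normal good)


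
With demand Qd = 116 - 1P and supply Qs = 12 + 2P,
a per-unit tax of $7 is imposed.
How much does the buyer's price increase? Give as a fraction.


With a per-unit tax, the buyer's price increase depends on relative slopes.
Supply slope: d = 2, Demand slope: b = 1
Buyer's price increase = d * tax / (b + d)
= 2 * 7 / (1 + 2)
= 14 / 3 = 14/3

14/3


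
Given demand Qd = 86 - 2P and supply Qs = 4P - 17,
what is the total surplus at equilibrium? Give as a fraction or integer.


Find equilibrium: 86 - 2P = 4P - 17
86 + 17 = 6P
P* = 103/6 = 103/6
Q* = 4*103/6 - 17 = 155/3
Inverse demand: P = 43 - Q/2, so P_max = 43
Inverse supply: P = 17/4 + Q/4, so P_min = 17/4
CS = (1/2) * 155/3 * (43 - 103/6) = 24025/36
PS = (1/2) * 155/3 * (103/6 - 17/4) = 24025/72
TS = CS + PS = 24025/36 + 24025/72 = 24025/24

24025/24


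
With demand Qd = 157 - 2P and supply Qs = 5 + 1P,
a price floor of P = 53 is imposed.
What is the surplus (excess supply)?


At P = 53:
Qd = 157 - 2*53 = 51
Qs = 5 + 1*53 = 58
Surplus = Qs - Qd = 58 - 51 = 7

7


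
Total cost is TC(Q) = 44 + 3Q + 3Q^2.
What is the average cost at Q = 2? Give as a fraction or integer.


TC(2) = 44 + 3*2 + 3*2^2
TC(2) = 44 + 6 + 12 = 62
AC = TC/Q = 62/2 = 31

31


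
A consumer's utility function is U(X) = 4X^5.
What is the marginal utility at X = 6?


MU = dU/dX = 4*5*X^(5-1)
MU = 20*X^4
At X = 6:
MU = 20 * 6^4
MU = 20 * 1296 = 25920

25920


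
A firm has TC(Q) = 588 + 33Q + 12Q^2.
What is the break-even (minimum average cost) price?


AC(Q) = 588/Q + 33 + 12Q
To minimize: dAC/dQ = -588/Q^2 + 12 = 0
Q^2 = 588/12 = 49
Q* = 7
Min AC = 588/7 + 33 + 12*7
Min AC = 84 + 33 + 84 = 201

201


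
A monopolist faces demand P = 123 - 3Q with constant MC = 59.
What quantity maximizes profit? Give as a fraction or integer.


TR = P*Q = (123 - 3Q)Q = 123Q - 3Q^2
MR = dTR/dQ = 123 - 6Q
Set MR = MC:
123 - 6Q = 59
64 = 6Q
Q* = 64/6 = 32/3

32/3


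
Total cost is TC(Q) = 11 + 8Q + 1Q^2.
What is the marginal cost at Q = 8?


MC = dTC/dQ = 8 + 2*1*Q
At Q = 8:
MC = 8 + 2*8
MC = 8 + 16 = 24

24


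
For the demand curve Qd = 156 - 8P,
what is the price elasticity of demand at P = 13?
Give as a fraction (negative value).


dQ/dP = -8
At P = 13: Q = 156 - 8*13 = 52
E = (dQ/dP)(P/Q) = (-8)(13/52) = -2

-2


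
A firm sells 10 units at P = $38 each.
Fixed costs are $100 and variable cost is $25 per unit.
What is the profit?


Total Revenue = P * Q = 38 * 10 = $380
Total Cost = FC + VC*Q = 100 + 25*10 = $350
Profit = TR - TC = 380 - 350 = $30

$30


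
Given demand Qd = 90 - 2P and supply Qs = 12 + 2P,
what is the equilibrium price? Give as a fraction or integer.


At equilibrium, Qd = Qs.
90 - 2P = 12 + 2P
90 - 12 = 2P + 2P
78 = 4P
P* = 78/4 = 39/2

39/2


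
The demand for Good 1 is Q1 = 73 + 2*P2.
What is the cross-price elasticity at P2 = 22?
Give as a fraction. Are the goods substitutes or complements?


dQ1/dP2 = 2
At P2 = 22: Q1 = 73 + 2*22 = 117
Exy = (dQ1/dP2)(P2/Q1) = 2 * 22 / 117 = 44/117
Since Exy > 0, the goods are substitutes.

44/117 (substitutes)


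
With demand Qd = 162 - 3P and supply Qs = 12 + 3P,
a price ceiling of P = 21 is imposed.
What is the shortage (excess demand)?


At P = 21:
Qd = 162 - 3*21 = 99
Qs = 12 + 3*21 = 75
Shortage = Qd - Qs = 99 - 75 = 24

24


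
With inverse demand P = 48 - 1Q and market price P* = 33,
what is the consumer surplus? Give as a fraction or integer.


Maximum willingness to pay (at Q=0): P_max = 48
Quantity demanded at P* = 33:
Q* = (48 - 33)/1 = 15
CS = (1/2) * Q* * (P_max - P*)
CS = (1/2) * 15 * (48 - 33)
CS = (1/2) * 15 * 15 = 225/2

225/2


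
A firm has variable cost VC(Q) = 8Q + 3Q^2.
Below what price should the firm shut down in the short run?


AVC(Q) = VC(Q)/Q = 8 + 3Q
AVC is increasing in Q, so minimum AVC is at Q -> 0+.
Min AVC = 8
The firm should shut down if P < 8.

8


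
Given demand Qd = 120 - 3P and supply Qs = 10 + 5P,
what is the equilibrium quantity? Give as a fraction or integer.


First find equilibrium price:
120 - 3P = 10 + 5P
P* = 110/8 = 55/4
Then substitute into demand:
Q* = 120 - 3 * 55/4 = 315/4

315/4


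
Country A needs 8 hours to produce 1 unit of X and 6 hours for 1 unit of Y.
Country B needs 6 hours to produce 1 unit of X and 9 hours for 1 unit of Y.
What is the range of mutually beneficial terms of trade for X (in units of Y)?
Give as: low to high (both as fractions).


Opportunity cost of X for Country A = hours_X / hours_Y = 8/6 = 4/3 units of Y
Opportunity cost of X for Country B = hours_X / hours_Y = 6/9 = 2/3 units of Y
Terms of trade must be between the two opportunity costs.
Range: 2/3 to 4/3

2/3 to 4/3


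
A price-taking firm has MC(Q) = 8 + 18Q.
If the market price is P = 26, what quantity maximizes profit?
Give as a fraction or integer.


In perfect competition, profit is maximized where P = MC.
26 = 8 + 18Q
18 = 18Q
Q* = 18/18 = 1

1


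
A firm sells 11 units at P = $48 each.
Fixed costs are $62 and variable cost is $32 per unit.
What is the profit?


Total Revenue = P * Q = 48 * 11 = $528
Total Cost = FC + VC*Q = 62 + 32*11 = $414
Profit = TR - TC = 528 - 414 = $114

$114


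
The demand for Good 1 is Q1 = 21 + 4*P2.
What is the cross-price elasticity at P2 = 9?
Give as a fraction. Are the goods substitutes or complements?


dQ1/dP2 = 4
At P2 = 9: Q1 = 21 + 4*9 = 57
Exy = (dQ1/dP2)(P2/Q1) = 4 * 9 / 57 = 12/19
Since Exy > 0, the goods are substitutes.

12/19 (substitutes)


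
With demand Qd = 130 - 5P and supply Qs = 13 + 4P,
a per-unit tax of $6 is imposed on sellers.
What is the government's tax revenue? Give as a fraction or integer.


With tax on sellers, new supply: Qs' = 13 + 4(P - 6)
= 4P - 11
New equilibrium quantity:
Q_new = 155/3
Tax revenue = tax * Q_new = 6 * 155/3 = 310

310


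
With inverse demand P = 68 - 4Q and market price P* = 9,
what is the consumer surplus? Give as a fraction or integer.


Maximum willingness to pay (at Q=0): P_max = 68
Quantity demanded at P* = 9:
Q* = (68 - 9)/4 = 59/4
CS = (1/2) * Q* * (P_max - P*)
CS = (1/2) * 59/4 * (68 - 9)
CS = (1/2) * 59/4 * 59 = 3481/8

3481/8


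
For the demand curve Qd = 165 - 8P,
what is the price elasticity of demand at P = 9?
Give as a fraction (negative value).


dQ/dP = -8
At P = 9: Q = 165 - 8*9 = 93
E = (dQ/dP)(P/Q) = (-8)(9/93) = -24/31

-24/31


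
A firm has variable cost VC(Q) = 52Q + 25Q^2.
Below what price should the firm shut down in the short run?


AVC(Q) = VC(Q)/Q = 52 + 25Q
AVC is increasing in Q, so minimum AVC is at Q -> 0+.
Min AVC = 52
The firm should shut down if P < 52.

52


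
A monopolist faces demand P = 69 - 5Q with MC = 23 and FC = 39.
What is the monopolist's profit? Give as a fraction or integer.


MR = MC: 69 - 10Q = 23
Q* = 23/5
P* = 69 - 5*23/5 = 46
Profit = (P* - MC)*Q* - FC
= (46 - 23)*23/5 - 39
= 23*23/5 - 39
= 529/5 - 39 = 334/5

334/5


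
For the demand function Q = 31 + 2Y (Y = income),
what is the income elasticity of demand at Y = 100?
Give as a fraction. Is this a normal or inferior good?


dQ/dY = 2
At Y = 100: Q = 31 + 2*100 = 231
Ey = (dQ/dY)(Y/Q) = 2 * 100 / 231 = 200/231
Since Ey > 0, this is a normal good.

200/231 (normal good)


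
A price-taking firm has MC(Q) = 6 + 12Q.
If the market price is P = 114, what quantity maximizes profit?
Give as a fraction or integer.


In perfect competition, profit is maximized where P = MC.
114 = 6 + 12Q
108 = 12Q
Q* = 108/12 = 9

9


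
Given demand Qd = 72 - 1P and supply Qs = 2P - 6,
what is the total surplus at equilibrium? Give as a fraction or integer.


Find equilibrium: 72 - 1P = 2P - 6
72 + 6 = 3P
P* = 78/3 = 26
Q* = 2*26 - 6 = 46
Inverse demand: P = 72 - Q/1, so P_max = 72
Inverse supply: P = 3 + Q/2, so P_min = 3
CS = (1/2) * 46 * (72 - 26) = 1058
PS = (1/2) * 46 * (26 - 3) = 529
TS = CS + PS = 1058 + 529 = 1587

1587


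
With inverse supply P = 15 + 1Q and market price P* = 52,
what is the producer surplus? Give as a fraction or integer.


Minimum supply price (at Q=0): P_min = 15
Quantity supplied at P* = 52:
Q* = (52 - 15)/1 = 37
PS = (1/2) * Q* * (P* - P_min)
PS = (1/2) * 37 * (52 - 15)
PS = (1/2) * 37 * 37 = 1369/2

1369/2


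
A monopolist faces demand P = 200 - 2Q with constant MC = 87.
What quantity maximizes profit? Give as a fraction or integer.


TR = P*Q = (200 - 2Q)Q = 200Q - 2Q^2
MR = dTR/dQ = 200 - 4Q
Set MR = MC:
200 - 4Q = 87
113 = 4Q
Q* = 113/4 = 113/4

113/4


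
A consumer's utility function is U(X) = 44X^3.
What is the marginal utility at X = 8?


MU = dU/dX = 44*3*X^(3-1)
MU = 132*X^2
At X = 8:
MU = 132 * 8^2
MU = 132 * 64 = 8448

8448


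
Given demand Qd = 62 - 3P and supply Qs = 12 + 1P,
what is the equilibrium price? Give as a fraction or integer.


At equilibrium, Qd = Qs.
62 - 3P = 12 + 1P
62 - 12 = 3P + 1P
50 = 4P
P* = 50/4 = 25/2

25/2


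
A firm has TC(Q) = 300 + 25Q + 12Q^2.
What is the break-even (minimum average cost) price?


AC(Q) = 300/Q + 25 + 12Q
To minimize: dAC/dQ = -300/Q^2 + 12 = 0
Q^2 = 300/12 = 25
Q* = 5
Min AC = 300/5 + 25 + 12*5
Min AC = 60 + 25 + 60 = 145

145


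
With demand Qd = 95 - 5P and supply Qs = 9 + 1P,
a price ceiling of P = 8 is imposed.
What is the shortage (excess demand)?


At P = 8:
Qd = 95 - 5*8 = 55
Qs = 9 + 1*8 = 17
Shortage = Qd - Qs = 55 - 17 = 38

38


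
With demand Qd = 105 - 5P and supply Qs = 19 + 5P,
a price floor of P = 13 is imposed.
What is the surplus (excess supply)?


At P = 13:
Qd = 105 - 5*13 = 40
Qs = 19 + 5*13 = 84
Surplus = Qs - Qd = 84 - 40 = 44

44


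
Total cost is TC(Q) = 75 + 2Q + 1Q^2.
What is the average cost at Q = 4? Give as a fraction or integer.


TC(4) = 75 + 2*4 + 1*4^2
TC(4) = 75 + 8 + 16 = 99
AC = TC/Q = 99/4 = 99/4

99/4


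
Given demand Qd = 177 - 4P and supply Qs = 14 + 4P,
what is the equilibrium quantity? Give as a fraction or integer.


First find equilibrium price:
177 - 4P = 14 + 4P
P* = 163/8 = 163/8
Then substitute into demand:
Q* = 177 - 4 * 163/8 = 191/2

191/2


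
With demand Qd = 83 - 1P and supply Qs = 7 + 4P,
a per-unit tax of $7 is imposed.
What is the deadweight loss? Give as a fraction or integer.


Pre-tax equilibrium quantity: Q* = 339/5
Post-tax equilibrium quantity: Q_tax = 311/5
Reduction in quantity: Q* - Q_tax = 28/5
DWL = (1/2) * tax * (Q* - Q_tax)
DWL = (1/2) * 7 * 28/5 = 98/5

98/5


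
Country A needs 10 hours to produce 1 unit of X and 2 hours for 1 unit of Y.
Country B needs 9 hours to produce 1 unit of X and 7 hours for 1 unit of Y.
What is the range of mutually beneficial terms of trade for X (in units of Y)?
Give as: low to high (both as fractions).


Opportunity cost of X for Country A = hours_X / hours_Y = 10/2 = 5 units of Y
Opportunity cost of X for Country B = hours_X / hours_Y = 9/7 = 9/7 units of Y
Terms of trade must be between the two opportunity costs.
Range: 9/7 to 5

9/7 to 5


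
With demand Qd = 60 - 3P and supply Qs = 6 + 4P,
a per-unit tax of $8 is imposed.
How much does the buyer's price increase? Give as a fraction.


With a per-unit tax, the buyer's price increase depends on relative slopes.
Supply slope: d = 4, Demand slope: b = 3
Buyer's price increase = d * tax / (b + d)
= 4 * 8 / (3 + 4)
= 32 / 7 = 32/7

32/7


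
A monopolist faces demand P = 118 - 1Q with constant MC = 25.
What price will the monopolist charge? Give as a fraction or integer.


MR = 118 - 2Q
Set MR = MC: 118 - 2Q = 25
Q* = 93/2
Substitute into demand:
P* = 118 - 1*93/2 = 143/2

143/2


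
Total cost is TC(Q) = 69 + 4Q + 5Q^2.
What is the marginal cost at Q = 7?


MC = dTC/dQ = 4 + 2*5*Q
At Q = 7:
MC = 4 + 10*7
MC = 4 + 70 = 74

74


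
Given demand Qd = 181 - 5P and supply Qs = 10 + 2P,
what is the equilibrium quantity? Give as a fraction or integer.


First find equilibrium price:
181 - 5P = 10 + 2P
P* = 171/7 = 171/7
Then substitute into demand:
Q* = 181 - 5 * 171/7 = 412/7

412/7


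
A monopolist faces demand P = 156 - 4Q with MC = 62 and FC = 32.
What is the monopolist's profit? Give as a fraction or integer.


MR = MC: 156 - 8Q = 62
Q* = 47/4
P* = 156 - 4*47/4 = 109
Profit = (P* - MC)*Q* - FC
= (109 - 62)*47/4 - 32
= 47*47/4 - 32
= 2209/4 - 32 = 2081/4

2081/4


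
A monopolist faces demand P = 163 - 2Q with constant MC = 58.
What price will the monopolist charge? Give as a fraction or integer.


MR = 163 - 4Q
Set MR = MC: 163 - 4Q = 58
Q* = 105/4
Substitute into demand:
P* = 163 - 2*105/4 = 221/2

221/2


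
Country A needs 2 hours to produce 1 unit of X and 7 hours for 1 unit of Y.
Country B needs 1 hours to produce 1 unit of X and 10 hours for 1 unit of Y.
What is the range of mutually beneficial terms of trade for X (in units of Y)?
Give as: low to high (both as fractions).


Opportunity cost of X for Country A = hours_X / hours_Y = 2/7 = 2/7 units of Y
Opportunity cost of X for Country B = hours_X / hours_Y = 1/10 = 1/10 units of Y
Terms of trade must be between the two opportunity costs.
Range: 1/10 to 2/7

1/10 to 2/7


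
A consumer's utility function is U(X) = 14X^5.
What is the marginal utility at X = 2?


MU = dU/dX = 14*5*X^(5-1)
MU = 70*X^4
At X = 2:
MU = 70 * 2^4
MU = 70 * 16 = 1120

1120


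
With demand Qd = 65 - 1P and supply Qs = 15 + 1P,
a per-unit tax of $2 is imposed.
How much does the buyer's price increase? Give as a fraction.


With a per-unit tax, the buyer's price increase depends on relative slopes.
Supply slope: d = 1, Demand slope: b = 1
Buyer's price increase = d * tax / (b + d)
= 1 * 2 / (1 + 1)
= 2 / 2 = 1

1


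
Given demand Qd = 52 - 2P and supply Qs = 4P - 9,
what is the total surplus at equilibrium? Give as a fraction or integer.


Find equilibrium: 52 - 2P = 4P - 9
52 + 9 = 6P
P* = 61/6 = 61/6
Q* = 4*61/6 - 9 = 95/3
Inverse demand: P = 26 - Q/2, so P_max = 26
Inverse supply: P = 9/4 + Q/4, so P_min = 9/4
CS = (1/2) * 95/3 * (26 - 61/6) = 9025/36
PS = (1/2) * 95/3 * (61/6 - 9/4) = 9025/72
TS = CS + PS = 9025/36 + 9025/72 = 9025/24

9025/24


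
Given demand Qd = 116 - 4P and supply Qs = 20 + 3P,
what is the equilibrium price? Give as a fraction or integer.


At equilibrium, Qd = Qs.
116 - 4P = 20 + 3P
116 - 20 = 4P + 3P
96 = 7P
P* = 96/7 = 96/7

96/7


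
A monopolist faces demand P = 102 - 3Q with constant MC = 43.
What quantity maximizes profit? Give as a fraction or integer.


TR = P*Q = (102 - 3Q)Q = 102Q - 3Q^2
MR = dTR/dQ = 102 - 6Q
Set MR = MC:
102 - 6Q = 43
59 = 6Q
Q* = 59/6 = 59/6

59/6


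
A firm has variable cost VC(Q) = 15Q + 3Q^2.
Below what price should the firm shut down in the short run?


AVC(Q) = VC(Q)/Q = 15 + 3Q
AVC is increasing in Q, so minimum AVC is at Q -> 0+.
Min AVC = 15
The firm should shut down if P < 15.

15


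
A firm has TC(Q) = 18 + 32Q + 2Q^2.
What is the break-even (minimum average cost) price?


AC(Q) = 18/Q + 32 + 2Q
To minimize: dAC/dQ = -18/Q^2 + 2 = 0
Q^2 = 18/2 = 9
Q* = 3
Min AC = 18/3 + 32 + 2*3
Min AC = 6 + 32 + 6 = 44

44


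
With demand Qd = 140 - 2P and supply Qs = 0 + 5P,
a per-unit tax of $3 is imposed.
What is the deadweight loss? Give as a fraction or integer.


Pre-tax equilibrium quantity: Q* = 100
Post-tax equilibrium quantity: Q_tax = 670/7
Reduction in quantity: Q* - Q_tax = 30/7
DWL = (1/2) * tax * (Q* - Q_tax)
DWL = (1/2) * 3 * 30/7 = 45/7

45/7


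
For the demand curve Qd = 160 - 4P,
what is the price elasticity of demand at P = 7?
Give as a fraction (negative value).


dQ/dP = -4
At P = 7: Q = 160 - 4*7 = 132
E = (dQ/dP)(P/Q) = (-4)(7/132) = -7/33

-7/33


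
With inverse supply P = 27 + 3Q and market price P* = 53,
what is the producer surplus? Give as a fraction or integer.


Minimum supply price (at Q=0): P_min = 27
Quantity supplied at P* = 53:
Q* = (53 - 27)/3 = 26/3
PS = (1/2) * Q* * (P* - P_min)
PS = (1/2) * 26/3 * (53 - 27)
PS = (1/2) * 26/3 * 26 = 338/3

338/3


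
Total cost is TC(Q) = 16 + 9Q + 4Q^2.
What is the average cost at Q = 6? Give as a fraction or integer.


TC(6) = 16 + 9*6 + 4*6^2
TC(6) = 16 + 54 + 144 = 214
AC = TC/Q = 214/6 = 107/3

107/3


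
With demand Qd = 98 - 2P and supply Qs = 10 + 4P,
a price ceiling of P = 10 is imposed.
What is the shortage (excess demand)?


At P = 10:
Qd = 98 - 2*10 = 78
Qs = 10 + 4*10 = 50
Shortage = Qd - Qs = 78 - 50 = 28

28


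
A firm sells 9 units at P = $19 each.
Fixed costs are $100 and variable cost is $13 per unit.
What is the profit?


Total Revenue = P * Q = 19 * 9 = $171
Total Cost = FC + VC*Q = 100 + 13*9 = $217
Profit = TR - TC = 171 - 217 = $-46

$-46


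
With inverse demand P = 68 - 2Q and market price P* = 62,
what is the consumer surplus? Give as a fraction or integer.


Maximum willingness to pay (at Q=0): P_max = 68
Quantity demanded at P* = 62:
Q* = (68 - 62)/2 = 3
CS = (1/2) * Q* * (P_max - P*)
CS = (1/2) * 3 * (68 - 62)
CS = (1/2) * 3 * 6 = 9

9


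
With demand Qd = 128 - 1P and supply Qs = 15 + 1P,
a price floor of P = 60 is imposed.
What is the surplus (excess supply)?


At P = 60:
Qd = 128 - 1*60 = 68
Qs = 15 + 1*60 = 75
Surplus = Qs - Qd = 75 - 68 = 7

7


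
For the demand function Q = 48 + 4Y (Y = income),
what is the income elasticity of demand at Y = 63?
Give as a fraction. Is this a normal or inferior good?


dQ/dY = 4
At Y = 63: Q = 48 + 4*63 = 300
Ey = (dQ/dY)(Y/Q) = 4 * 63 / 300 = 21/25
Since Ey > 0, this is a normal good.

21/25 (normal good)


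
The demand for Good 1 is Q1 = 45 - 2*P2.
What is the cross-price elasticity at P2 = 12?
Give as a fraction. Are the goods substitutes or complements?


dQ1/dP2 = -2
At P2 = 12: Q1 = 45 - 2*12 = 21
Exy = (dQ1/dP2)(P2/Q1) = -2 * 12 / 21 = -8/7
Since Exy < 0, the goods are complements.

-8/7 (complements)


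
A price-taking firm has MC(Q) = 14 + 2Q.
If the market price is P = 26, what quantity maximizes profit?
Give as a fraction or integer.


In perfect competition, profit is maximized where P = MC.
26 = 14 + 2Q
12 = 2Q
Q* = 12/2 = 6

6


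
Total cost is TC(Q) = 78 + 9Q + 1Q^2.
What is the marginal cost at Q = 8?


MC = dTC/dQ = 9 + 2*1*Q
At Q = 8:
MC = 9 + 2*8
MC = 9 + 16 = 25

25


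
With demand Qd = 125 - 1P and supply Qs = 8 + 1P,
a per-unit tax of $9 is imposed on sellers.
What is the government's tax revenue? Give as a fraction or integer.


With tax on sellers, new supply: Qs' = 8 + 1(P - 9)
= 1P - 1
New equilibrium quantity:
Q_new = 62
Tax revenue = tax * Q_new = 9 * 62 = 558

558


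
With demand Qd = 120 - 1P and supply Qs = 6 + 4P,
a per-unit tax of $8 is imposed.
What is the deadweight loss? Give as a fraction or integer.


Pre-tax equilibrium quantity: Q* = 486/5
Post-tax equilibrium quantity: Q_tax = 454/5
Reduction in quantity: Q* - Q_tax = 32/5
DWL = (1/2) * tax * (Q* - Q_tax)
DWL = (1/2) * 8 * 32/5 = 128/5

128/5


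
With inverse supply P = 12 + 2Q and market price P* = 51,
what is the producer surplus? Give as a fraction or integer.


Minimum supply price (at Q=0): P_min = 12
Quantity supplied at P* = 51:
Q* = (51 - 12)/2 = 39/2
PS = (1/2) * Q* * (P* - P_min)
PS = (1/2) * 39/2 * (51 - 12)
PS = (1/2) * 39/2 * 39 = 1521/4

1521/4


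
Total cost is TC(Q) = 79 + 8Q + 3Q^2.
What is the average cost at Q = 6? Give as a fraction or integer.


TC(6) = 79 + 8*6 + 3*6^2
TC(6) = 79 + 48 + 108 = 235
AC = TC/Q = 235/6 = 235/6

235/6


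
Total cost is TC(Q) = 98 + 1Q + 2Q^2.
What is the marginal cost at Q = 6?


MC = dTC/dQ = 1 + 2*2*Q
At Q = 6:
MC = 1 + 4*6
MC = 1 + 24 = 25

25


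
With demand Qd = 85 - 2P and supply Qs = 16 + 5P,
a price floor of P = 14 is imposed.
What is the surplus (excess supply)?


At P = 14:
Qd = 85 - 2*14 = 57
Qs = 16 + 5*14 = 86
Surplus = Qs - Qd = 86 - 57 = 29

29


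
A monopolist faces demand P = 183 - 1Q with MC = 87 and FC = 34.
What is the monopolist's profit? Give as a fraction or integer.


MR = MC: 183 - 2Q = 87
Q* = 48
P* = 183 - 1*48 = 135
Profit = (P* - MC)*Q* - FC
= (135 - 87)*48 - 34
= 48*48 - 34
= 2304 - 34 = 2270

2270


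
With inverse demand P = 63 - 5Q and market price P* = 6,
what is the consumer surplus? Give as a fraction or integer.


Maximum willingness to pay (at Q=0): P_max = 63
Quantity demanded at P* = 6:
Q* = (63 - 6)/5 = 57/5
CS = (1/2) * Q* * (P_max - P*)
CS = (1/2) * 57/5 * (63 - 6)
CS = (1/2) * 57/5 * 57 = 3249/10

3249/10


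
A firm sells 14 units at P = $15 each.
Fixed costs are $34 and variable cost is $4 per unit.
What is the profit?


Total Revenue = P * Q = 15 * 14 = $210
Total Cost = FC + VC*Q = 34 + 4*14 = $90
Profit = TR - TC = 210 - 90 = $120

$120


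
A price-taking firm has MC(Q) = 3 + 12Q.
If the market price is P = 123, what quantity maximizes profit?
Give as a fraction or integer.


In perfect competition, profit is maximized where P = MC.
123 = 3 + 12Q
120 = 12Q
Q* = 120/12 = 10

10


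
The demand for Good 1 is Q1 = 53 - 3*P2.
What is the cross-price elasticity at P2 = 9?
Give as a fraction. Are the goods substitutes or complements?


dQ1/dP2 = -3
At P2 = 9: Q1 = 53 - 3*9 = 26
Exy = (dQ1/dP2)(P2/Q1) = -3 * 9 / 26 = -27/26
Since Exy < 0, the goods are complements.

-27/26 (complements)


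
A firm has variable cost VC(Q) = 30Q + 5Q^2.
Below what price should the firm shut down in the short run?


AVC(Q) = VC(Q)/Q = 30 + 5Q
AVC is increasing in Q, so minimum AVC is at Q -> 0+.
Min AVC = 30
The firm should shut down if P < 30.

30


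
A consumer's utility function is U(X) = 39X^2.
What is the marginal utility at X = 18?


MU = dU/dX = 39*2*X^(2-1)
MU = 78*X^1
At X = 18:
MU = 78 * 18^1
MU = 78 * 18 = 1404

1404


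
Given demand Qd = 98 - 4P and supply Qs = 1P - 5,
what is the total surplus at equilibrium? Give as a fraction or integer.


Find equilibrium: 98 - 4P = 1P - 5
98 + 5 = 5P
P* = 103/5 = 103/5
Q* = 1*103/5 - 5 = 78/5
Inverse demand: P = 49/2 - Q/4, so P_max = 49/2
Inverse supply: P = 5 + Q/1, so P_min = 5
CS = (1/2) * 78/5 * (49/2 - 103/5) = 1521/50
PS = (1/2) * 78/5 * (103/5 - 5) = 3042/25
TS = CS + PS = 1521/50 + 3042/25 = 1521/10

1521/10


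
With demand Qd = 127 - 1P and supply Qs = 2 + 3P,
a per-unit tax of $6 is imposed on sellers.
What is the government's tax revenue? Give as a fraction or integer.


With tax on sellers, new supply: Qs' = 2 + 3(P - 6)
= 3P - 16
New equilibrium quantity:
Q_new = 365/4
Tax revenue = tax * Q_new = 6 * 365/4 = 1095/2

1095/2


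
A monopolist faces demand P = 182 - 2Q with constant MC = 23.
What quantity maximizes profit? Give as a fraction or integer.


TR = P*Q = (182 - 2Q)Q = 182Q - 2Q^2
MR = dTR/dQ = 182 - 4Q
Set MR = MC:
182 - 4Q = 23
159 = 4Q
Q* = 159/4 = 159/4

159/4


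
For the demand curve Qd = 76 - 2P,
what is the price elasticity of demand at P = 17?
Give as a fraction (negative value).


dQ/dP = -2
At P = 17: Q = 76 - 2*17 = 42
E = (dQ/dP)(P/Q) = (-2)(17/42) = -17/21

-17/21


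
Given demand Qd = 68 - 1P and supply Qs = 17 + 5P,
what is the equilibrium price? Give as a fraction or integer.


At equilibrium, Qd = Qs.
68 - 1P = 17 + 5P
68 - 17 = 1P + 5P
51 = 6P
P* = 51/6 = 17/2

17/2


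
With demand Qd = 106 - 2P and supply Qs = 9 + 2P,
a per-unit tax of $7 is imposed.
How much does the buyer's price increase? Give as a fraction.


With a per-unit tax, the buyer's price increase depends on relative slopes.
Supply slope: d = 2, Demand slope: b = 2
Buyer's price increase = d * tax / (b + d)
= 2 * 7 / (2 + 2)
= 14 / 4 = 7/2

7/2


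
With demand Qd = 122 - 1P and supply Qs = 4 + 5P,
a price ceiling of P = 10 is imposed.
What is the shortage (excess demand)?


At P = 10:
Qd = 122 - 1*10 = 112
Qs = 4 + 5*10 = 54
Shortage = Qd - Qs = 112 - 54 = 58

58


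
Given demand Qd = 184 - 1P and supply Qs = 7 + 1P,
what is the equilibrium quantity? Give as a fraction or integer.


First find equilibrium price:
184 - 1P = 7 + 1P
P* = 177/2 = 177/2
Then substitute into demand:
Q* = 184 - 1 * 177/2 = 191/2

191/2


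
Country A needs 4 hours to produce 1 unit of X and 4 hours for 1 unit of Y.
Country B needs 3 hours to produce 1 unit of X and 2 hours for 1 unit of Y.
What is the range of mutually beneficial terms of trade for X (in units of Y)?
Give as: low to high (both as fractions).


Opportunity cost of X for Country A = hours_X / hours_Y = 4/4 = 1 units of Y
Opportunity cost of X for Country B = hours_X / hours_Y = 3/2 = 3/2 units of Y
Terms of trade must be between the two opportunity costs.
Range: 1 to 3/2

1 to 3/2


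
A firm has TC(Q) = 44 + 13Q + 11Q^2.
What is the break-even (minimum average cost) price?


AC(Q) = 44/Q + 13 + 11Q
To minimize: dAC/dQ = -44/Q^2 + 11 = 0
Q^2 = 44/11 = 4
Q* = 2
Min AC = 44/2 + 13 + 11*2
Min AC = 22 + 13 + 22 = 57

57


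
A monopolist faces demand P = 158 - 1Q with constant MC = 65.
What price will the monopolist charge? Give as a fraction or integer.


MR = 158 - 2Q
Set MR = MC: 158 - 2Q = 65
Q* = 93/2
Substitute into demand:
P* = 158 - 1*93/2 = 223/2

223/2


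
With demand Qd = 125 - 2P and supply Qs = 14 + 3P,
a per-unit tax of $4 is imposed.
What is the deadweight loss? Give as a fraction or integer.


Pre-tax equilibrium quantity: Q* = 403/5
Post-tax equilibrium quantity: Q_tax = 379/5
Reduction in quantity: Q* - Q_tax = 24/5
DWL = (1/2) * tax * (Q* - Q_tax)
DWL = (1/2) * 4 * 24/5 = 48/5

48/5


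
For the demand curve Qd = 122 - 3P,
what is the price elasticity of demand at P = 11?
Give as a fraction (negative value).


dQ/dP = -3
At P = 11: Q = 122 - 3*11 = 89
E = (dQ/dP)(P/Q) = (-3)(11/89) = -33/89

-33/89


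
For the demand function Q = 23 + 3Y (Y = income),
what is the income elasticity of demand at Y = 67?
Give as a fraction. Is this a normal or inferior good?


dQ/dY = 3
At Y = 67: Q = 23 + 3*67 = 224
Ey = (dQ/dY)(Y/Q) = 3 * 67 / 224 = 201/224
Since Ey > 0, this is a normal good.

201/224 (normal good)


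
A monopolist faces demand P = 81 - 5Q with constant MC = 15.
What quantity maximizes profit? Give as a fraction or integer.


TR = P*Q = (81 - 5Q)Q = 81Q - 5Q^2
MR = dTR/dQ = 81 - 10Q
Set MR = MC:
81 - 10Q = 15
66 = 10Q
Q* = 66/10 = 33/5

33/5


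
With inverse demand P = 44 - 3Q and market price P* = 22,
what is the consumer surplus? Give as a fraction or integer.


Maximum willingness to pay (at Q=0): P_max = 44
Quantity demanded at P* = 22:
Q* = (44 - 22)/3 = 22/3
CS = (1/2) * Q* * (P_max - P*)
CS = (1/2) * 22/3 * (44 - 22)
CS = (1/2) * 22/3 * 22 = 242/3

242/3


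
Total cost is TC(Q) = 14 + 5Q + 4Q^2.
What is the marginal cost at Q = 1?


MC = dTC/dQ = 5 + 2*4*Q
At Q = 1:
MC = 5 + 8*1
MC = 5 + 8 = 13

13


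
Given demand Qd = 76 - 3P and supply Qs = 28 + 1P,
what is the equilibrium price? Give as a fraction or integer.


At equilibrium, Qd = Qs.
76 - 3P = 28 + 1P
76 - 28 = 3P + 1P
48 = 4P
P* = 48/4 = 12

12


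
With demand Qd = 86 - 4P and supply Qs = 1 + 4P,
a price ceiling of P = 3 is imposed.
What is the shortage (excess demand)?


At P = 3:
Qd = 86 - 4*3 = 74
Qs = 1 + 4*3 = 13
Shortage = Qd - Qs = 74 - 13 = 61

61


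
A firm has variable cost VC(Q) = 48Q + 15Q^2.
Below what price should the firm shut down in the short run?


AVC(Q) = VC(Q)/Q = 48 + 15Q
AVC is increasing in Q, so minimum AVC is at Q -> 0+.
Min AVC = 48
The firm should shut down if P < 48.

48


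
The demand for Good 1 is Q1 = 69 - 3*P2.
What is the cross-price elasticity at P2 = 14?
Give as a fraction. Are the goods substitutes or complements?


dQ1/dP2 = -3
At P2 = 14: Q1 = 69 - 3*14 = 27
Exy = (dQ1/dP2)(P2/Q1) = -3 * 14 / 27 = -14/9
Since Exy < 0, the goods are complements.

-14/9 (complements)


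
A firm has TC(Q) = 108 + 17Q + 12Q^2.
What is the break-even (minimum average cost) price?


AC(Q) = 108/Q + 17 + 12Q
To minimize: dAC/dQ = -108/Q^2 + 12 = 0
Q^2 = 108/12 = 9
Q* = 3
Min AC = 108/3 + 17 + 12*3
Min AC = 36 + 17 + 36 = 89

89


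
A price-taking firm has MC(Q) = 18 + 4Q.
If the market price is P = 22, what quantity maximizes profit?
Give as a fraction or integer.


In perfect competition, profit is maximized where P = MC.
22 = 18 + 4Q
4 = 4Q
Q* = 4/4 = 1

1


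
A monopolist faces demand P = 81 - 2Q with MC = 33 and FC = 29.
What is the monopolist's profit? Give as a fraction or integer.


MR = MC: 81 - 4Q = 33
Q* = 12
P* = 81 - 2*12 = 57
Profit = (P* - MC)*Q* - FC
= (57 - 33)*12 - 29
= 24*12 - 29
= 288 - 29 = 259

259


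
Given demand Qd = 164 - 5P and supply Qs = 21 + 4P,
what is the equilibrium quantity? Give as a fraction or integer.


First find equilibrium price:
164 - 5P = 21 + 4P
P* = 143/9 = 143/9
Then substitute into demand:
Q* = 164 - 5 * 143/9 = 761/9

761/9


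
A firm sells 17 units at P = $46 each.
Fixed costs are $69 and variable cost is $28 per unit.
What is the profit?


Total Revenue = P * Q = 46 * 17 = $782
Total Cost = FC + VC*Q = 69 + 28*17 = $545
Profit = TR - TC = 782 - 545 = $237

$237


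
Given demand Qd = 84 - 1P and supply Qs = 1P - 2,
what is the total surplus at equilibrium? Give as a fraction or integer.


Find equilibrium: 84 - 1P = 1P - 2
84 + 2 = 2P
P* = 86/2 = 43
Q* = 1*43 - 2 = 41
Inverse demand: P = 84 - Q/1, so P_max = 84
Inverse supply: P = 2 + Q/1, so P_min = 2
CS = (1/2) * 41 * (84 - 43) = 1681/2
PS = (1/2) * 41 * (43 - 2) = 1681/2
TS = CS + PS = 1681/2 + 1681/2 = 1681

1681


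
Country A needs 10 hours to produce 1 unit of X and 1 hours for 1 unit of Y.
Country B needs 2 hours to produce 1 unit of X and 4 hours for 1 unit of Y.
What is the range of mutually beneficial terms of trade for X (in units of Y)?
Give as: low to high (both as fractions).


Opportunity cost of X for Country A = hours_X / hours_Y = 10/1 = 10 units of Y
Opportunity cost of X for Country B = hours_X / hours_Y = 2/4 = 1/2 units of Y
Terms of trade must be between the two opportunity costs.
Range: 1/2 to 10

1/2 to 10


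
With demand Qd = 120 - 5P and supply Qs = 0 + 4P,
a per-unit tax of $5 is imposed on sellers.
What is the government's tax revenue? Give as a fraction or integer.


With tax on sellers, new supply: Qs' = 0 + 4(P - 5)
= 4P - 20
New equilibrium quantity:
Q_new = 380/9
Tax revenue = tax * Q_new = 5 * 380/9 = 1900/9

1900/9


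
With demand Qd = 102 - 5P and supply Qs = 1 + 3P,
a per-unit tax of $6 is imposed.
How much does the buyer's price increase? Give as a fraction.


With a per-unit tax, the buyer's price increase depends on relative slopes.
Supply slope: d = 3, Demand slope: b = 5
Buyer's price increase = d * tax / (b + d)
= 3 * 6 / (5 + 3)
= 18 / 8 = 9/4

9/4


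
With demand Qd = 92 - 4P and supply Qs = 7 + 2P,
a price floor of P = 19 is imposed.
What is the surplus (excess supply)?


At P = 19:
Qd = 92 - 4*19 = 16
Qs = 7 + 2*19 = 45
Surplus = Qs - Qd = 45 - 16 = 29

29


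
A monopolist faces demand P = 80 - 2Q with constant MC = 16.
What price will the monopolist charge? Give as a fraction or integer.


MR = 80 - 4Q
Set MR = MC: 80 - 4Q = 16
Q* = 16
Substitute into demand:
P* = 80 - 2*16 = 48

48


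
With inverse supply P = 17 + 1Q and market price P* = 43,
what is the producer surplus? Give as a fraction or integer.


Minimum supply price (at Q=0): P_min = 17
Quantity supplied at P* = 43:
Q* = (43 - 17)/1 = 26
PS = (1/2) * Q* * (P* - P_min)
PS = (1/2) * 26 * (43 - 17)
PS = (1/2) * 26 * 26 = 338

338


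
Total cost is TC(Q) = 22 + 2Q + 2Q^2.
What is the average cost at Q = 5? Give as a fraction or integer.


TC(5) = 22 + 2*5 + 2*5^2
TC(5) = 22 + 10 + 50 = 82
AC = TC/Q = 82/5 = 82/5

82/5


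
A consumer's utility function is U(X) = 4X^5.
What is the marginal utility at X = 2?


MU = dU/dX = 4*5*X^(5-1)
MU = 20*X^4
At X = 2:
MU = 20 * 2^4
MU = 20 * 16 = 320

320


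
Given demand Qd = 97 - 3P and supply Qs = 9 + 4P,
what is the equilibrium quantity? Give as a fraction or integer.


First find equilibrium price:
97 - 3P = 9 + 4P
P* = 88/7 = 88/7
Then substitute into demand:
Q* = 97 - 3 * 88/7 = 415/7

415/7


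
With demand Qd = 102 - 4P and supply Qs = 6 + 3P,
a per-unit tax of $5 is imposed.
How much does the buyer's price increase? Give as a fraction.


With a per-unit tax, the buyer's price increase depends on relative slopes.
Supply slope: d = 3, Demand slope: b = 4
Buyer's price increase = d * tax / (b + d)
= 3 * 5 / (4 + 3)
= 15 / 7 = 15/7

15/7


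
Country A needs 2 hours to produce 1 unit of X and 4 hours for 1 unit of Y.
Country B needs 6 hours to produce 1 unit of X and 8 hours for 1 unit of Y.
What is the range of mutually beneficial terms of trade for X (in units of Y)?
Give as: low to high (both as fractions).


Opportunity cost of X for Country A = hours_X / hours_Y = 2/4 = 1/2 units of Y
Opportunity cost of X for Country B = hours_X / hours_Y = 6/8 = 3/4 units of Y
Terms of trade must be between the two opportunity costs.
Range: 1/2 to 3/4

1/2 to 3/4


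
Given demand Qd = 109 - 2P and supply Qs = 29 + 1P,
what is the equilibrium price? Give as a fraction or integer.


At equilibrium, Qd = Qs.
109 - 2P = 29 + 1P
109 - 29 = 2P + 1P
80 = 3P
P* = 80/3 = 80/3

80/3


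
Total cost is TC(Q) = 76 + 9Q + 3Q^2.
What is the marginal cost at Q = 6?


MC = dTC/dQ = 9 + 2*3*Q
At Q = 6:
MC = 9 + 6*6
MC = 9 + 36 = 45

45


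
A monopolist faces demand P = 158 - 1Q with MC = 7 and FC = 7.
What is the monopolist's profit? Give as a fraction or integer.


MR = MC: 158 - 2Q = 7
Q* = 151/2
P* = 158 - 1*151/2 = 165/2
Profit = (P* - MC)*Q* - FC
= (165/2 - 7)*151/2 - 7
= 151/2*151/2 - 7
= 22801/4 - 7 = 22773/4

22773/4


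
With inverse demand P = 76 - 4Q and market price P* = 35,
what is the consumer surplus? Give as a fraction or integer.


Maximum willingness to pay (at Q=0): P_max = 76
Quantity demanded at P* = 35:
Q* = (76 - 35)/4 = 41/4
CS = (1/2) * Q* * (P_max - P*)
CS = (1/2) * 41/4 * (76 - 35)
CS = (1/2) * 41/4 * 41 = 1681/8

1681/8


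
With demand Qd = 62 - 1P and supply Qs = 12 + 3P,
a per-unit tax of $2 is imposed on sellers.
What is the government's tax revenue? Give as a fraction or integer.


With tax on sellers, new supply: Qs' = 12 + 3(P - 2)
= 6 + 3P
New equilibrium quantity:
Q_new = 48
Tax revenue = tax * Q_new = 2 * 48 = 96

96
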